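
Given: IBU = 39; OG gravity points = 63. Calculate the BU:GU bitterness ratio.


BU:GU = IBU / OG_points
BU:GU = 39 / 63

0.6190


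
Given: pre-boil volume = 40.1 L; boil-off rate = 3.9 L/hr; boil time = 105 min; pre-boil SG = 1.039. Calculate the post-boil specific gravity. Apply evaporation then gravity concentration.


V_post = V_pre − rate·(t/60);  SG_post = 1 + (SG_pre−1)·V_pre/V_post
V_post = 40.1 − 3.9·(105/60) = 33.2750
SG_post = 1 + (1.039 − 1)·40.1/33.2750

1.0470


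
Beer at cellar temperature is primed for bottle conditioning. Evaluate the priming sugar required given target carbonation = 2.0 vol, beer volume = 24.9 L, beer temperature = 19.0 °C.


residual = 14.695·(0.01821 + 0.09011·e^(−0.04·T));  sugar = (target − residual)·4.0·V
residual = 14.695·(0.01821 + 0.09011·e^(−0.04·19.0)) = 0.8869
sugar = (2.0 − 0.8869)·4.0·24.9

110.8683 g


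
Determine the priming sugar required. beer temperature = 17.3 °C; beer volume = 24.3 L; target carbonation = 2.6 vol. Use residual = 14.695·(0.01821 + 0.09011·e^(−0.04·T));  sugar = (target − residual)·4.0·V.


residual = 14.695·(0.01821 + 0.09011·e^(−0.04·17.3)) = 0.9304
sugar = (2.6 − 0.9304)·4.0·24.3

162.2813 g


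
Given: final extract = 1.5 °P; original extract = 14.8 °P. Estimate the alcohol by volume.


SG = 259/(259 − P);  ABV = (OG − FG)·131.25
OG = 259/(259 − 14.8) = 1.0606
FG = 259/(259 − 1.5) = 1.0058
ABV = (1.0606 − 1.0058)·131.25

7.1900 % ABV


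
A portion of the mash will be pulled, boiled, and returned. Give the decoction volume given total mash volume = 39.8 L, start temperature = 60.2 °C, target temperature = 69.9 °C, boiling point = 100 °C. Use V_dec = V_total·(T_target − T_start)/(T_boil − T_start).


V_dec = 39.8·(69.9 − 60.2)/(100 − 60.2)

9.7000 L


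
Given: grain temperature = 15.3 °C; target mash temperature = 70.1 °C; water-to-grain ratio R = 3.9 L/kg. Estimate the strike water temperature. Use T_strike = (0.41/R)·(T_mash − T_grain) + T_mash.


T_strike = (0.41/3.9)·(70.1 − 15.3) + 70.1

75.8610 °C


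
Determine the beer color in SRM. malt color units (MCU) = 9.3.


SRM = 1.4922 · MCU^0.6859
SRM = 1.4922 · 9.3^0.6859

6.8883 SRM


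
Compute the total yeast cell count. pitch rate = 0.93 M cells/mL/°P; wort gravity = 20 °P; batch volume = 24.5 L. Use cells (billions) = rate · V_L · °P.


cells = 0.93 · 24.5 · 20

455.7000 billion cells


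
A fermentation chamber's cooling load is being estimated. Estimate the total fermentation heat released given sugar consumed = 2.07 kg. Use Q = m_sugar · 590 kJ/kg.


Q = 2.07 · 590

1221.3000 kJ


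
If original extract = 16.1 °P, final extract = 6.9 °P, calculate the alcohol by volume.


SG = 259/(259 − P);  ABV = (OG − FG)·131.25
OG = 259/(259 − 16.1) = 1.0663
FG = 259/(259 − 6.9) = 1.0274
ABV = (1.0663 − 1.0274)·131.25

5.1072 % ABV


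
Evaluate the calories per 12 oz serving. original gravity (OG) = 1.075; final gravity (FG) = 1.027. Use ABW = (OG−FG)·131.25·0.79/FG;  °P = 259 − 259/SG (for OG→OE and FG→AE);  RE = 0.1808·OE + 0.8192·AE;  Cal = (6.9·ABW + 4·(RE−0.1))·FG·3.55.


ABW = (1.075 − 1.027)·131.25·0.79/1.027 = 4.8462
OE = 259 − 259/1.075 = 18.0698 °P
AE = 259 − 259/1.027 = 6.8092 °P
RE = 0.1808·18.0698 + 0.8192·6.8092 = 8.8451 °P
Cal = (6.9·4.8462 + 4·(8.8451−0.1))·1.027·3.55

249.4445 kcal


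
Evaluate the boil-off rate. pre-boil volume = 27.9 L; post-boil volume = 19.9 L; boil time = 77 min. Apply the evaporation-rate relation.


rate = (V_pre − V_post) / (t_min/60)
rate = (27.9 − 19.9) / (77/60)

6.2338 L/hr


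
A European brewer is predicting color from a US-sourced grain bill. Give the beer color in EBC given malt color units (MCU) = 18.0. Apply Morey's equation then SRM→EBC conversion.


SRM = 1.4922·MCU^0.6859;  EBC = SRM·1.97
SRM = 1.4922·18.0^0.6859 = 10.8347
EBC = 10.8347·1.97

21.3444 EBC


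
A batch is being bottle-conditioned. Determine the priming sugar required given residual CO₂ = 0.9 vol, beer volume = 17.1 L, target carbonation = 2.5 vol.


sugar = (target − residual)·4.0·V
sugar = (2.5 − 0.9)·4.0·17.1

109.4400 g


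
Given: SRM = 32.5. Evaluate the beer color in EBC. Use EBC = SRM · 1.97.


EBC = 32.5 · 1.97

64.0250 EBC


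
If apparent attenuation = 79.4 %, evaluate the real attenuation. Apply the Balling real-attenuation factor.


RA = AA · 0.8192
RA = 79.4 · 0.8192

65.0445 %


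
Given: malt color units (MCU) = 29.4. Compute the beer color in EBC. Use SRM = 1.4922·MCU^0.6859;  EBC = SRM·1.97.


SRM = 1.4922·29.4^0.6859 = 15.1693
EBC = 15.1693·1.97

29.8836 EBC


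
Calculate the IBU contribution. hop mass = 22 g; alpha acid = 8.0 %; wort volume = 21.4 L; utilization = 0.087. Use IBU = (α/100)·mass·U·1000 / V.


IBU = (8.0/100)·22·0.087·1000 / 21.4

7.1551 IBU


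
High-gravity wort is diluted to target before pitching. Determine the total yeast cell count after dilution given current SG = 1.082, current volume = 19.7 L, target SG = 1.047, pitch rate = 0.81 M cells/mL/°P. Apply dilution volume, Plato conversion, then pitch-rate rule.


V_w = V·((SG_c−1)/(SG_t−1)−1);  °P = 259 − 259/SG_t;  cells = rate·(V+V_w)·°P
V_w = 19.7·((1.082−1)/(1.047−1)−1) = 14.6702
V_final = 19.7 + 14.6702 = 34.3702
°P = 259 − 259/1.047 = 11.6266
cells = 0.81·34.3702·11.6266

323.6817 billion cells


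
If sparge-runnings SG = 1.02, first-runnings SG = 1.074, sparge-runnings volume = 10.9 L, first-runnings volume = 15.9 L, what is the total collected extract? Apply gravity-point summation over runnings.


total = Σ (SG_i − 1)·1000·V_i
first = (1.074 − 1)·1000·15.9 = 1176.6000
sparge = (1.02 − 1)·1000·10.9 = 218.0000
total = 1176.6000 + 218.0000

1394.6000 gravity·L


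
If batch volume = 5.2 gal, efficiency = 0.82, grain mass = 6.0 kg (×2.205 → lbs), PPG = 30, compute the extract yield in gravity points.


points = lbs × PPG × eff / vol
lbs = 6.0 × 2.205 = 13.2300
points = 13.2300 × 30 × 0.82 / 5.2

62.5881 points


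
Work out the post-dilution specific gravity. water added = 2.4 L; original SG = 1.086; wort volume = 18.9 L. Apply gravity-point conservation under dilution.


SG_new = 1 + (SG_old − 1)·V_old/(V_old + V_water)
pts = (1.086 − 1)·1000·18.9/(18.9 + 2.4) = 76.3099
SG_new = 1 + 76.3099/1000

1.0763


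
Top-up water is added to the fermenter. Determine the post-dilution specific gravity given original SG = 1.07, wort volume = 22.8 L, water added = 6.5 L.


SG_new = 1 + (SG_old − 1)·V_old/(V_old + V_water)
pts = (1.07 − 1)·1000·22.8/(22.8 + 6.5) = 54.4710
SG_new = 1 + 54.4710/1000

1.0545


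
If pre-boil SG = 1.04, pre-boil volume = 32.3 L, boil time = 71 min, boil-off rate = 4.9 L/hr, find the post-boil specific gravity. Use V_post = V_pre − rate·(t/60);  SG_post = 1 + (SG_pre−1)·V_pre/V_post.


V_post = 32.3 − 4.9·(71/60) = 26.5017
SG_post = 1 + (1.04 − 1)·32.3/26.5017

1.0488


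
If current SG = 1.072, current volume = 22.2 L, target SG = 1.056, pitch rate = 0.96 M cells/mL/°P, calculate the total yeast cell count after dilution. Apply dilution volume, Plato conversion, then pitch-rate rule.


V_w = V·((SG_c−1)/(SG_t−1)−1);  °P = 259 − 259/SG_t;  cells = rate·(V+V_w)·°P
V_w = 22.2·((1.072−1)/(1.056−1)−1) = 6.3429
V_final = 22.2 + 6.3429 = 28.5429
°P = 259 − 259/1.056 = 13.7348
cells = 0.96·28.5429·13.7348

376.3505 billion cells


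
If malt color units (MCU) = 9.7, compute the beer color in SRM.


SRM = 1.4922 · MCU^0.6859
SRM = 1.4922 · 9.7^0.6859

7.0901 SRM


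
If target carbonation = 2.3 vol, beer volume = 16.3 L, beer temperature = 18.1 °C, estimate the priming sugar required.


residual = 14.695·(0.01821 + 0.09011·e^(−0.04·T));  sugar = (target − residual)·4.0·V
residual = 14.695·(0.01821 + 0.09011·e^(−0.04·18.1)) = 0.9096
sugar = (2.3 − 0.9096)·4.0·16.3

90.6564 g


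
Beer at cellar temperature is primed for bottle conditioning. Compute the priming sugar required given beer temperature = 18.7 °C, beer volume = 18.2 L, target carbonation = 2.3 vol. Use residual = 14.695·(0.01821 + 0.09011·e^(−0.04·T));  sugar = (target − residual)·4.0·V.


residual = 14.695·(0.01821 + 0.09011·e^(−0.04·18.7)) = 0.8943
sugar = (2.3 − 0.8943)·4.0·18.2

102.3320 g


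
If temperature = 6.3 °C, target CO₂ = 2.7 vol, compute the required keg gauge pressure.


psi = vols/(0.01821 + 0.09011·e^(−0.04·T)) − 14.695
psi = 2.7/(0.01821 + 0.09011·e^(−0.04·6.3)) − 14.695

15.9008 psi


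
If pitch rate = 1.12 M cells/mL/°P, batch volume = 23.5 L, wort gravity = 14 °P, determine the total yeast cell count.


cells (billions) = rate · V_L · °P
cells = 1.12 · 23.5 · 14

368.4800 billion cells


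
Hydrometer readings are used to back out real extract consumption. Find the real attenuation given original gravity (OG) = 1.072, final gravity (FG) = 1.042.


AA = (OG−FG)/(OG−1)·100;  RA = AA·0.8192
AA = (1.072 − 1.042)/(1.072 − 1)·100 = 41.6667
RA = 41.6667·0.8192

34.1333 %


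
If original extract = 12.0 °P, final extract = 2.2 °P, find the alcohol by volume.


SG = 259/(259 − P);  ABV = (OG − FG)·131.25
OG = 259/(259 − 12.0) = 1.0486
FG = 259/(259 − 2.2) = 1.0086
ABV = (1.0486 − 1.0086)·131.25

5.2521 % ABV


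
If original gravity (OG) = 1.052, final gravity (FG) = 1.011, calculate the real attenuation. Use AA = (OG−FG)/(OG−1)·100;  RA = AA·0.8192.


AA = (1.052 − 1.011)/(1.052 − 1)·100 = 78.8462
RA = 78.8462·0.8192

64.5908 %


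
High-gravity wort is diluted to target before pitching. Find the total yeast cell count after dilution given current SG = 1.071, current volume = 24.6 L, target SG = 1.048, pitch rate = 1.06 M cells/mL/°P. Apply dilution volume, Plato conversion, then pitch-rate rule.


V_w = V·((SG_c−1)/(SG_t−1)−1);  °P = 259 − 259/SG_t;  cells = rate·(V+V_w)·°P
V_w = 24.6·((1.071−1)/(1.048−1)−1) = 11.7875
V_final = 24.6 + 11.7875 = 36.3875
°P = 259 − 259/1.048 = 11.8626
cells = 1.06·36.3875·11.8626

457.5492 billion cells


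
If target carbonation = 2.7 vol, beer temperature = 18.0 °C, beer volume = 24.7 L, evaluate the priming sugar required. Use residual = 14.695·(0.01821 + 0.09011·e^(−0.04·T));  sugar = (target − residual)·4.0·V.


residual = 14.695·(0.01821 + 0.09011·e^(−0.04·18.0)) = 0.9121
sugar = (2.7 − 0.9121)·4.0·24.7

176.6409 g


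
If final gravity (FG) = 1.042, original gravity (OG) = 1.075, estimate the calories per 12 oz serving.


ABW = (OG−FG)·131.25·0.79/FG;  °P = 259 − 259/SG (for OG→OE and FG→AE);  RE = 0.1808·OE + 0.8192·AE;  Cal = (6.9·ABW + 4·(RE−0.1))·FG·3.55
ABW = (1.075 − 1.042)·131.25·0.79/1.042 = 3.2838
OE = 259 − 259/1.075 = 18.0698 °P
AE = 259 − 259/1.042 = 10.4395 °P
RE = 0.1808·18.0698 + 0.8192·10.4395 = 11.8191 °P
Cal = (6.9·3.2838 + 4·(11.8191−0.1))·1.042·3.55

257.2145 kcal


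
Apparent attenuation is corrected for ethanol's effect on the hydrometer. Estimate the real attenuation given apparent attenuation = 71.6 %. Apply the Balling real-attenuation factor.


RA = AA · 0.8192
RA = 71.6 · 0.8192

58.6547 %


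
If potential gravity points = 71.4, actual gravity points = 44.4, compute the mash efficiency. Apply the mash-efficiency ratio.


efficiency = actual / potential × 100
efficiency = 44.4 / 71.4 × 100

62.1849 %


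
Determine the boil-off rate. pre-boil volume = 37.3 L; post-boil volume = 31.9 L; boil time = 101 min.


rate = (V_pre − V_post) / (t_min/60)
rate = (37.3 − 31.9) / (101/60)

3.2079 L/hr


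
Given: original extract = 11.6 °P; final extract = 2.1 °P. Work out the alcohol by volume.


SG = 259/(259 − P);  ABV = (OG − FG)·131.25
OG = 259/(259 − 11.6) = 1.0469
FG = 259/(259 − 2.1) = 1.0082
ABV = (1.0469 − 1.0082)·131.25

5.0811 % ABV


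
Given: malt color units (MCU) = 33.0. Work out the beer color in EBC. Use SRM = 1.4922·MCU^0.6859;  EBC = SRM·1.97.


SRM = 1.4922·33.0^0.6859 = 16.4201
EBC = 16.4201·1.97

32.3476 EBC


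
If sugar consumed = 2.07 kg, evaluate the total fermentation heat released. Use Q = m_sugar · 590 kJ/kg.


Q = 2.07 · 590

1221.3000 kJ


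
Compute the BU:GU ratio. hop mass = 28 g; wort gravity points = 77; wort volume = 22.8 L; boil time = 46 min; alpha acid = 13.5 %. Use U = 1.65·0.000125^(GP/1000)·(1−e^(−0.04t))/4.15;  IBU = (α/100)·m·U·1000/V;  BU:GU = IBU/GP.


U = 1.65·0.000125^(77/1000)·(1−e^(−0.04·46))/4.15 = 0.1674
IBU = (13.5/100)·28·0.1674·1000/22.8 = 27.7552
BU:GU = 27.7552/77

0.3605


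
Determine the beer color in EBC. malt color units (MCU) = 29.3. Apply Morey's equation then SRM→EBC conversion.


SRM = 1.4922·MCU^0.6859;  EBC = SRM·1.97
SRM = 1.4922·29.3^0.6859 = 15.1339
EBC = 15.1339·1.97

29.8138 EBC


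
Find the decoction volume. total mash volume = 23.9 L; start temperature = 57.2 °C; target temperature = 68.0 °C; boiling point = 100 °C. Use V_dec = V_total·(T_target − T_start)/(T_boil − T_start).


V_dec = 23.9·(68.0 − 57.2)/(100 − 57.2)

6.0308 L


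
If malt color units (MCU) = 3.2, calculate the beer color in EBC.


SRM = 1.4922·MCU^0.6859;  EBC = SRM·1.97
SRM = 1.4922·3.2^0.6859 = 3.3137
EBC = 3.3137·1.97

6.5279 EBC


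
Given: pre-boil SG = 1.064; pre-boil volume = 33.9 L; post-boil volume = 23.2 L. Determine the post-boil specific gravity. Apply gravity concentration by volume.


SG_post = 1 + (SG_pre − 1)·V_pre/V_post
pts_pre = (1.064 − 1)·1000 = 64.0000
pts_post = 64.0000·33.9/23.2 = 93.5172
SG_post = 1 + 93.5172/1000

1.0935


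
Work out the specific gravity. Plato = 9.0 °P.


SG = 259/(259 − P)
SG = 259/(259 − 9.0)

1.0360


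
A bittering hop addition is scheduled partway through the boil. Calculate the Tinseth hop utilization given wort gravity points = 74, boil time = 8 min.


U = 1.65·0.000125^(GP/1000) · (1 − e^(−0.04·t))/4.15
bigness = 1.65·0.000125^(74/1000) = 0.8485
boil_factor = (1 − e^(−0.04·8))/4.15 = 0.0660
U = 0.8485 · 0.0660

0.0560


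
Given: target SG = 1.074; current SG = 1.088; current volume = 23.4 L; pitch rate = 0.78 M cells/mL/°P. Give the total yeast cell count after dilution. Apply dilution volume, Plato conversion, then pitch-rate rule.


V_w = V·((SG_c−1)/(SG_t−1)−1);  °P = 259 − 259/SG_t;  cells = rate·(V+V_w)·°P
V_w = 23.4·((1.088−1)/(1.074−1)−1) = 4.4270
V_final = 23.4 + 4.4270 = 27.8270
°P = 259 − 259/1.074 = 17.8454
cells = 0.78·27.8270·17.8454

387.3367 billion cells


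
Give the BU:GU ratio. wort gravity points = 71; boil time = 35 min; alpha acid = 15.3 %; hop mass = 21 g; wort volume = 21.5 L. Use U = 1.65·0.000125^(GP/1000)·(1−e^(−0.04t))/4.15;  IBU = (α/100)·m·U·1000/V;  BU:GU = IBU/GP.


U = 1.65·0.000125^(71/1000)·(1−e^(−0.04·35))/4.15 = 0.1583
IBU = (15.3/100)·21·0.1583·1000/21.5 = 23.6492
BU:GU = 23.6492/71

0.3331


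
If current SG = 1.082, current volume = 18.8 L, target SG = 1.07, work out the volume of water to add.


V_water = V·((SG_curr − 1)/(SG_target − 1) − 1)
V_water = 18.8·((1.082 − 1)/(1.07 − 1) − 1)

3.2229 L


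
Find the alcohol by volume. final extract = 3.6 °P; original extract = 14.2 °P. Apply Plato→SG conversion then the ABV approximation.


SG = 259/(259 − P);  ABV = (OG − FG)·131.25
OG = 259/(259 − 14.2) = 1.0580
FG = 259/(259 − 3.6) = 1.0141
ABV = (1.0580 − 1.0141)·131.25

5.7633 % ABV


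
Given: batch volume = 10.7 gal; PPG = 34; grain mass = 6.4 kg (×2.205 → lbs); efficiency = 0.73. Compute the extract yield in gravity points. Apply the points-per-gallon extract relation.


points = lbs × PPG × eff / vol
lbs = 6.4 × 2.205 = 14.1120
points = 14.1120 × 34 × 0.73 / 10.7

32.7346 points


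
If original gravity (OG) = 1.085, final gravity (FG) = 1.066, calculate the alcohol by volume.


ABV = (OG − FG) · 131.25
ABV = (1.085 − 1.066) · 131.25

2.4937 % ABV


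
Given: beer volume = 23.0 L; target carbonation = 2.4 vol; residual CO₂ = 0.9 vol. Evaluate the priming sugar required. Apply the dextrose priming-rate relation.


sugar = (target − residual)·4.0·V
sugar = (2.4 − 0.9)·4.0·23.0

138.0000 g


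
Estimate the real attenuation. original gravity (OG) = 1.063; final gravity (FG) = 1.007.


AA = (OG−FG)/(OG−1)·100;  RA = AA·0.8192
AA = (1.063 − 1.007)/(1.063 − 1)·100 = 88.8889
RA = 88.8889·0.8192

72.8178 %


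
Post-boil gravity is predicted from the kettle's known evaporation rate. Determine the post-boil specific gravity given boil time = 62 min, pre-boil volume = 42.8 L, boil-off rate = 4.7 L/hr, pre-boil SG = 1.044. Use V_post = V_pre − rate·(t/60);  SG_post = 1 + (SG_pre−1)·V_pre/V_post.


V_post = 42.8 − 4.7·(62/60) = 37.9433
SG_post = 1 + (1.044 − 1)·42.8/37.9433

1.0496


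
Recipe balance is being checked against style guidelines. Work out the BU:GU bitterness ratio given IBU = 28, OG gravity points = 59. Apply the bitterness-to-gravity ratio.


BU:GU = IBU / OG_points
BU:GU = 28 / 59

0.4746


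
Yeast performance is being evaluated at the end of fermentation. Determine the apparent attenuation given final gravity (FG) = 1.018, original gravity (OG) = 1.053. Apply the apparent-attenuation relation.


AA = (OG − FG)/(OG − 1) · 100
AA = (1.053 − 1.018)/(1.053 − 1) · 100

66.0377 %


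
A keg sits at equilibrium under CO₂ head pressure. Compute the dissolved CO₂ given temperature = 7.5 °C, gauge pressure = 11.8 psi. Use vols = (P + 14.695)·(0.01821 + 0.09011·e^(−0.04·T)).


vols = (11.8 + 14.695)·(0.01821 + 0.09011·e^(−0.04·7.5))

2.2512 volumes


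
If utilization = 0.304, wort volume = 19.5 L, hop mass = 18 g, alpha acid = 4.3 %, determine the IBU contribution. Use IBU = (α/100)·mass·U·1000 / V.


IBU = (4.3/100)·18·0.304·1000 / 19.5

12.0665 IBU


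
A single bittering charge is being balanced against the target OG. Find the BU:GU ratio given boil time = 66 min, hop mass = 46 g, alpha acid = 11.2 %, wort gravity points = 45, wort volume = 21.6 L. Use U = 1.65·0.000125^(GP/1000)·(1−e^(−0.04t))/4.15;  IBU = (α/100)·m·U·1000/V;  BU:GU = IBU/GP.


U = 1.65·0.000125^(45/1000)·(1−e^(−0.04·66))/4.15 = 0.2464
IBU = (11.2/100)·46·0.2464·1000/21.6 = 58.7714
BU:GU = 58.7714/45

1.3060


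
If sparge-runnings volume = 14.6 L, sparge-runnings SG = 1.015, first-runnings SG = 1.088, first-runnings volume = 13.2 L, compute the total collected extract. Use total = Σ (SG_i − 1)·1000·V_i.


first = (1.088 − 1)·1000·13.2 = 1161.6000
sparge = (1.015 − 1)·1000·14.6 = 219.0000
total = 1161.6000 + 219.0000

1380.6000 gravity·L


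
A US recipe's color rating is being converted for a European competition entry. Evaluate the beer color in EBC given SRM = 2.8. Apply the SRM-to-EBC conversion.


EBC = SRM · 1.97
EBC = 2.8 · 1.97

5.5160 EBC


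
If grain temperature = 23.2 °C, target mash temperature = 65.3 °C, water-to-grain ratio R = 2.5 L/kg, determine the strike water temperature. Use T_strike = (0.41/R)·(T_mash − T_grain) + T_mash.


T_strike = (0.41/2.5)·(65.3 − 23.2) + 65.3

72.2044 °C


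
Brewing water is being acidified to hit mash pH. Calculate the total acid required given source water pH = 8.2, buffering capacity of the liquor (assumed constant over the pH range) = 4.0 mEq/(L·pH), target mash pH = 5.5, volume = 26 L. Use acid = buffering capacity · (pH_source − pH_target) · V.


acid = 4.0 · (8.2 − 5.5) · 26

280.8000 mEq


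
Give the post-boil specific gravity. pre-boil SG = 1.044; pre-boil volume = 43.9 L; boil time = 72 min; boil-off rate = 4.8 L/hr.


V_post = V_pre − rate·(t/60);  SG_post = 1 + (SG_pre−1)·V_pre/V_post
V_post = 43.9 − 4.8·(72/60) = 38.1400
SG_post = 1 + (1.044 − 1)·43.9/38.1400

1.0506


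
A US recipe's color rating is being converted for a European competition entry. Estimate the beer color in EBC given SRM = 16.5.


EBC = SRM · 1.97
EBC = 16.5 · 1.97

32.5050 EBC


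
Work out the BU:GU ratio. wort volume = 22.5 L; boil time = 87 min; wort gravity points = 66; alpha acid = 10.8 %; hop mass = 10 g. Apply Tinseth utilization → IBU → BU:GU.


U = 1.65·0.000125^(GP/1000)·(1−e^(−0.04t))/4.15;  IBU = (α/100)·m·U·1000/V;  BU:GU = IBU/GP
U = 1.65·0.000125^(66/1000)·(1−e^(−0.04·87))/4.15 = 0.2129
IBU = (10.8/100)·10·0.2129·1000/22.5 = 10.2208
BU:GU = 10.2208/66

0.1549


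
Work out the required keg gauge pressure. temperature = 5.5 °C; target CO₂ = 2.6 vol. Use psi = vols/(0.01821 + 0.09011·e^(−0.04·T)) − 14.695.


psi = 2.6/(0.01821 + 0.09011·e^(−0.04·5.5)) − 14.695

14.0264 psi


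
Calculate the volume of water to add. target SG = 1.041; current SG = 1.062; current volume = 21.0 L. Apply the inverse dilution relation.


V_water = V·((SG_curr − 1)/(SG_target − 1) − 1)
V_water = 21.0·((1.062 − 1)/(1.041 − 1) − 1)

10.7561 L


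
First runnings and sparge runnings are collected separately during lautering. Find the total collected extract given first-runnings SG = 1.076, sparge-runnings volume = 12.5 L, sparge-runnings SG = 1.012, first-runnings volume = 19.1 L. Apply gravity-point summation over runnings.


total = Σ (SG_i − 1)·1000·V_i
first = (1.076 − 1)·1000·19.1 = 1451.6000
sparge = (1.012 − 1)·1000·12.5 = 150.0000
total = 1451.6000 + 150.0000

1601.6000 gravity·L


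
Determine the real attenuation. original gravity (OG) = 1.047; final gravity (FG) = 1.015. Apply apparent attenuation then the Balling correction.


AA = (OG−FG)/(OG−1)·100;  RA = AA·0.8192
AA = (1.047 − 1.015)/(1.047 − 1)·100 = 68.0851
RA = 68.0851·0.8192

55.7753 %


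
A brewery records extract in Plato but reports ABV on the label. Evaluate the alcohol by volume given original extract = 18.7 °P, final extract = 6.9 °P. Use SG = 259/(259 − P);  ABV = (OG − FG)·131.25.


OG = 259/(259 − 18.7) = 1.0778
FG = 259/(259 − 6.9) = 1.0274
ABV = (1.0778 − 1.0274)·131.25

6.6215 % ABV


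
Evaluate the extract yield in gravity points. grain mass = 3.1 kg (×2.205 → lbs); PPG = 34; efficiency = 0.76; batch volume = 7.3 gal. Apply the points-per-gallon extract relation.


points = lbs × PPG × eff / vol
lbs = 3.1 × 2.205 = 6.8355
points = 6.8355 × 34 × 0.76 / 7.3

24.1958 points


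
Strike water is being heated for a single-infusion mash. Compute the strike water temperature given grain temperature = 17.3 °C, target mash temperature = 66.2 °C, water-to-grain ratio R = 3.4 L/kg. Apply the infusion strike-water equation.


T_strike = (0.41/R)·(T_mash − T_grain) + T_mash
T_strike = (0.41/3.4)·(66.2 − 17.3) + 66.2

72.0968 °C


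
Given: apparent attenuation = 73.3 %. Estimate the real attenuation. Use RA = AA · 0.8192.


RA = 73.3 · 0.8192

60.0474 %


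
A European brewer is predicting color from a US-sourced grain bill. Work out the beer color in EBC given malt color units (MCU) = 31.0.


SRM = 1.4922·MCU^0.6859;  EBC = SRM·1.97
SRM = 1.4922·31.0^0.6859 = 15.7308
EBC = 15.7308·1.97

30.9898 EBC


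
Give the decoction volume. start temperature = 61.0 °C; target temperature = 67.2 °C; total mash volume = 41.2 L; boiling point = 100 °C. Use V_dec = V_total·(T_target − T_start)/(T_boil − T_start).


V_dec = 41.2·(67.2 − 61.0)/(100 − 61.0)

6.5497 L


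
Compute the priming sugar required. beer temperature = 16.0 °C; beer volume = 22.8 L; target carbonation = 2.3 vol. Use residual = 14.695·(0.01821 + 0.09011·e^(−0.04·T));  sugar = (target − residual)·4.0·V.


residual = 14.695·(0.01821 + 0.09011·e^(−0.04·16.0)) = 0.9658
sugar = (2.3 − 0.9658)·4.0·22.8

121.6773 g


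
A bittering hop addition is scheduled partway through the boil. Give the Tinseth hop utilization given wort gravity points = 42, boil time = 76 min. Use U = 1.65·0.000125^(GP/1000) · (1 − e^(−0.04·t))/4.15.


bigness = 1.65·0.000125^(42/1000) = 1.1312
boil_factor = (1 − e^(−0.04·76))/4.15 = 0.2294
U = 1.1312 · 0.2294

0.2595


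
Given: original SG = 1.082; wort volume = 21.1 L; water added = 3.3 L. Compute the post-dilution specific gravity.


SG_new = 1 + (SG_old − 1)·V_old/(V_old + V_water)
pts = (1.082 − 1)·1000·21.1/(21.1 + 3.3) = 70.9098
SG_new = 1 + 70.9098/1000

1.0709


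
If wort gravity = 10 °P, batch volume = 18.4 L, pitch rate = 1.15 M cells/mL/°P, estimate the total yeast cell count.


cells (billions) = rate · V_L · °P
cells = 1.15 · 18.4 · 10

211.6000 billion cells


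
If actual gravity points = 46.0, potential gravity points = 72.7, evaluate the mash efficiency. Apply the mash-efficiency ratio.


efficiency = actual / potential × 100
efficiency = 46.0 / 72.7 × 100

63.2737 %


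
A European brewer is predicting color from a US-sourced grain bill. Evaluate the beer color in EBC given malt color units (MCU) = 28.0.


SRM = 1.4922·MCU^0.6859;  EBC = SRM·1.97
SRM = 1.4922·28.0^0.6859 = 14.6701
EBC = 14.6701·1.97

28.9001 EBC


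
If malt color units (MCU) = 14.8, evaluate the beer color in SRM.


SRM = 1.4922 · MCU^0.6859
SRM = 1.4922 · 14.8^0.6859

9.4735 SRM


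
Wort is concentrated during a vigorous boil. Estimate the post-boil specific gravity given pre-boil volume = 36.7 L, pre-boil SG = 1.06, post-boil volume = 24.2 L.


SG_post = 1 + (SG_pre − 1)·V_pre/V_post
pts_pre = (1.06 − 1)·1000 = 60.0000
pts_post = 60.0000·36.7/24.2 = 90.9917
SG_post = 1 + 90.9917/1000

1.0910


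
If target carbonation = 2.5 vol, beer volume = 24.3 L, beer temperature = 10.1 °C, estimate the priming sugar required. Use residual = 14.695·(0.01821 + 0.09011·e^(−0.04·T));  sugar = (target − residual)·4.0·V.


residual = 14.695·(0.01821 + 0.09011·e^(−0.04·10.1)) = 1.1517
sugar = (2.5 − 1.1517)·4.0·24.3

131.0579 g


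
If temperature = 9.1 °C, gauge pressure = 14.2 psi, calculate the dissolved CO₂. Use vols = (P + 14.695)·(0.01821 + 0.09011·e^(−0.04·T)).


vols = (14.2 + 14.695)·(0.01821 + 0.09011·e^(−0.04·9.1))

2.3355 volumes


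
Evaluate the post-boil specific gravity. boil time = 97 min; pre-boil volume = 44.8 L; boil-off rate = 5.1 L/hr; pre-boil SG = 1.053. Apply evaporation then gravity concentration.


V_post = V_pre − rate·(t/60);  SG_post = 1 + (SG_pre−1)·V_pre/V_post
V_post = 44.8 − 5.1·(97/60) = 36.5550
SG_post = 1 + (1.053 − 1)·44.8/36.5550

1.0650


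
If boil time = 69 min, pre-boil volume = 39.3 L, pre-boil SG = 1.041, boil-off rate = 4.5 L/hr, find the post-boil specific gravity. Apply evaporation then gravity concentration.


V_post = V_pre − rate·(t/60);  SG_post = 1 + (SG_pre−1)·V_pre/V_post
V_post = 39.3 − 4.5·(69/60) = 34.1250
SG_post = 1 + (1.041 − 1)·39.3/34.1250

1.0472


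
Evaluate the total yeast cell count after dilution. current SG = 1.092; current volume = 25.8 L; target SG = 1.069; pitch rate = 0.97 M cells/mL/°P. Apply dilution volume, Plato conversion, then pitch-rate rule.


V_w = V·((SG_c−1)/(SG_t−1)−1);  °P = 259 − 259/SG_t;  cells = rate·(V+V_w)·°P
V_w = 25.8·((1.092−1)/(1.069−1)−1) = 8.6000
V_final = 25.8 + 8.6000 = 34.4000
°P = 259 − 259/1.069 = 16.7175
cells = 0.97·34.4000·16.7175

557.8293 billion cells


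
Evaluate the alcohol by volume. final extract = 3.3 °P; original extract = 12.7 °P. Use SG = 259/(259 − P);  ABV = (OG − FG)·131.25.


OG = 259/(259 − 12.7) = 1.0516
FG = 259/(259 − 3.3) = 1.0129
ABV = (1.0516 − 1.0129)·131.25

5.0738 % ABV


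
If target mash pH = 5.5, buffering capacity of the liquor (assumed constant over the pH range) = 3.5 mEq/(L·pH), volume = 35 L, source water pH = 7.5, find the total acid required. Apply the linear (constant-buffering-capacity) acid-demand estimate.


acid = buffering capacity · (pH_source − pH_target) · V
acid = 3.5 · (7.5 − 5.5) · 35

245.0000 mEq


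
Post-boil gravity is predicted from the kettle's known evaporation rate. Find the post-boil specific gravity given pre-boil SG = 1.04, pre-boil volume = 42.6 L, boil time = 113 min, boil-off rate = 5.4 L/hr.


V_post = V_pre − rate·(t/60);  SG_post = 1 + (SG_pre−1)·V_pre/V_post
V_post = 42.6 − 5.4·(113/60) = 32.4300
SG_post = 1 + (1.04 − 1)·42.6/32.4300

1.0525


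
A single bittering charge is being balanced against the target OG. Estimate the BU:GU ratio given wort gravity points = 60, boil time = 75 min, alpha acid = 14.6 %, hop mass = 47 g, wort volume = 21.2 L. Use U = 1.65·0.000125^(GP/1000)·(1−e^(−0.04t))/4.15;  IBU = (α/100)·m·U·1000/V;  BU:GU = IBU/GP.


U = 1.65·0.000125^(60/1000)·(1−e^(−0.04·75))/4.15 = 0.2203
IBU = (14.6/100)·47·0.2203·1000/21.2 = 71.3159
BU:GU = 71.3159/60

1.1886


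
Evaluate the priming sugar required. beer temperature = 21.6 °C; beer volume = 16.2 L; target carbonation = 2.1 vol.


residual = 14.695·(0.01821 + 0.09011·e^(−0.04·T));  sugar = (target − residual)·4.0·V
residual = 14.695·(0.01821 + 0.09011·e^(−0.04·21.6)) = 0.8257
sugar = (2.1 − 0.8257)·4.0·16.2

82.5749 g


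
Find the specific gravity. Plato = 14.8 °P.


SG = 259/(259 − P)
SG = 259/(259 − 14.8)

1.0606


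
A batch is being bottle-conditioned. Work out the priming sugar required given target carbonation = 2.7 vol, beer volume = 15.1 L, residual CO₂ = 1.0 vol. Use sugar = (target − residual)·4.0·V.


sugar = (2.7 − 1.0)·4.0·15.1

102.6800 g


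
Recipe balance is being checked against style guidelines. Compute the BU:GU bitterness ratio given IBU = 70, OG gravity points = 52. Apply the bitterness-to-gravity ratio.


BU:GU = IBU / OG_points
BU:GU = 70 / 52

1.3462


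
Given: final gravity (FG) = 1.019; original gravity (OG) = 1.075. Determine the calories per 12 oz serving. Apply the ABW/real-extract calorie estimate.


ABW = (OG−FG)·131.25·0.79/FG;  °P = 259 − 259/SG (for OG→OE and FG→AE);  RE = 0.1808·OE + 0.8192·AE;  Cal = (6.9·ABW + 4·(RE−0.1))·FG·3.55
ABW = (1.075 − 1.019)·131.25·0.79/1.019 = 5.6982
OE = 259 − 259/1.075 = 18.0698 °P
AE = 259 − 259/1.019 = 4.8292 °P
RE = 0.1808·18.0698 + 0.8192·4.8292 = 7.2231 °P
Cal = (6.9·5.6982 + 4·(7.2231−0.1))·1.019·3.55

245.3005 kcal


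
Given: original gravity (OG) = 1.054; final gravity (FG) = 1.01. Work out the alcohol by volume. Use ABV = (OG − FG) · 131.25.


ABV = (1.054 − 1.01) · 131.25

5.7750 % ABV


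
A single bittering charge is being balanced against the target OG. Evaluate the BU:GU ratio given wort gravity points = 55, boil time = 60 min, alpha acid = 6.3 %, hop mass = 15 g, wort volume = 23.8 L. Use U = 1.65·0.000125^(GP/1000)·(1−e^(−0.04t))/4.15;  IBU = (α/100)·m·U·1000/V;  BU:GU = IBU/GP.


U = 1.65·0.000125^(55/1000)·(1−e^(−0.04·60))/4.15 = 0.2205
IBU = (6.3/100)·15·0.2205·1000/23.8 = 8.7563
BU:GU = 8.7563/55

0.1592


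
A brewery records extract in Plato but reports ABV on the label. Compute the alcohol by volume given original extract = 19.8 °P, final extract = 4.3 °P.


SG = 259/(259 − P);  ABV = (OG − FG)·131.25
OG = 259/(259 − 19.8) = 1.0828
FG = 259/(259 − 4.3) = 1.0169
ABV = (1.0828 − 1.0169)·131.25

8.6485 % ABV


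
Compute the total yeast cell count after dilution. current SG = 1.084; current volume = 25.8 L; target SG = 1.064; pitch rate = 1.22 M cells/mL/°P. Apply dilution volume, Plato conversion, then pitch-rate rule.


V_w = V·((SG_c−1)/(SG_t−1)−1);  °P = 259 − 259/SG_t;  cells = rate·(V+V_w)·°P
V_w = 25.8·((1.084−1)/(1.064−1)−1) = 8.0625
V_final = 25.8 + 8.0625 = 33.8625
°P = 259 − 259/1.064 = 15.5789
cells = 1.22·33.8625·15.5789

643.6014 billion cells


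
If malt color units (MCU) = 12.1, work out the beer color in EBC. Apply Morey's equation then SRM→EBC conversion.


SRM = 1.4922·MCU^0.6859;  EBC = SRM·1.97
SRM = 1.4922·12.1^0.6859 = 8.2511
EBC = 8.2511·1.97

16.2546 EBC


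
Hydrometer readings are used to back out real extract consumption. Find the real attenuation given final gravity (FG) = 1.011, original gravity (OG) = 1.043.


AA = (OG−FG)/(OG−1)·100;  RA = AA·0.8192
AA = (1.043 − 1.011)/(1.043 − 1)·100 = 74.4186
RA = 74.4186·0.8192

60.9637 %


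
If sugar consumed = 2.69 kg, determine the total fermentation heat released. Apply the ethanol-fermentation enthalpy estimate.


Q = m_sugar · 590 kJ/kg
Q = 2.69 · 590

1587.1000 kJ


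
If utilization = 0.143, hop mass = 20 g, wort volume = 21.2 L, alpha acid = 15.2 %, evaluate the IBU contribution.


IBU = (α/100)·mass·U·1000 / V
IBU = (15.2/100)·20·0.143·1000 / 21.2

20.5057 IBU


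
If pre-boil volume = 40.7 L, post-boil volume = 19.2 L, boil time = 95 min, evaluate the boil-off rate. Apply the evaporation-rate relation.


rate = (V_pre − V_post) / (t_min/60)
rate = (40.7 − 19.2) / (95/60)

13.5789 L/hr


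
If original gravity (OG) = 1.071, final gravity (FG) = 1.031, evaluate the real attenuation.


AA = (OG−FG)/(OG−1)·100;  RA = AA·0.8192
AA = (1.071 − 1.031)/(1.071 − 1)·100 = 56.3380
RA = 56.3380·0.8192

46.1521 %


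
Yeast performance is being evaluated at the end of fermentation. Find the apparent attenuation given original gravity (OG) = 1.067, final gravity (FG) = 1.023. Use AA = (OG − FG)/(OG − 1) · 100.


AA = (1.067 − 1.023)/(1.067 − 1) · 100

65.6716 %


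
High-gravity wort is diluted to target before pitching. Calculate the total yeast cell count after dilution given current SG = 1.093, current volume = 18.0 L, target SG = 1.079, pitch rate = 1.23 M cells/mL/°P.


V_w = V·((SG_c−1)/(SG_t−1)−1);  °P = 259 − 259/SG_t;  cells = rate·(V+V_w)·°P
V_w = 18.0·((1.093−1)/(1.079−1)−1) = 3.1899
V_final = 18.0 + 3.1899 = 21.1899
°P = 259 − 259/1.079 = 18.9629
cells = 1.23·21.1899·18.9629

494.2411 billion cells


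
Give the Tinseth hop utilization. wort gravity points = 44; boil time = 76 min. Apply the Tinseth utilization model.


U = 1.65·0.000125^(GP/1000) · (1 − e^(−0.04·t))/4.15
bigness = 1.65·0.000125^(44/1000) = 1.1111
boil_factor = (1 − e^(−0.04·76))/4.15 = 0.2294
U = 1.1111 · 0.2294

0.2549


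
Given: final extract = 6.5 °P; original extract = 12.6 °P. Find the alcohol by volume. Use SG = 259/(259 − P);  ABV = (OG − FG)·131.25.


OG = 259/(259 − 12.6) = 1.0511
FG = 259/(259 − 6.5) = 1.0257
ABV = (1.0511 − 1.0257)·131.25

3.3329 % ABV


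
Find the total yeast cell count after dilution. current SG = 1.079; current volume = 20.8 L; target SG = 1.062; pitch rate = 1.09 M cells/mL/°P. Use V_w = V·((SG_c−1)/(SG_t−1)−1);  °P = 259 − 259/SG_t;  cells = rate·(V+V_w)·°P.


V_w = 20.8·((1.079−1)/(1.062−1)−1) = 5.7032
V_final = 20.8 + 5.7032 = 26.5032
°P = 259 − 259/1.062 = 15.1205
cells = 1.09·26.5032·15.1205

436.8096 billion cells


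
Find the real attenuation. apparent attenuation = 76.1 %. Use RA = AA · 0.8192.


RA = 76.1 · 0.8192

62.3411 %


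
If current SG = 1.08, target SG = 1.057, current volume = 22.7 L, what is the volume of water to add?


V_water = V·((SG_curr − 1)/(SG_target − 1) − 1)
V_water = 22.7·((1.08 − 1)/(1.057 − 1) − 1)

9.1596 L


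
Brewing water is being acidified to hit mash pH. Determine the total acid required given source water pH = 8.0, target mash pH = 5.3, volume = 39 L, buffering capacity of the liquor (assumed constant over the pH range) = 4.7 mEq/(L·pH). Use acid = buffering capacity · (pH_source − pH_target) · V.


acid = 4.7 · (8.0 − 5.3) · 39

494.9100 mEq


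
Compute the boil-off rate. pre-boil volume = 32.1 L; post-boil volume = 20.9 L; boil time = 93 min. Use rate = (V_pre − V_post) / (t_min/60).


rate = (32.1 − 20.9) / (93/60)

7.2258 L/hr


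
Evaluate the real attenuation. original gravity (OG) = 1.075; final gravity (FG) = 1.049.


AA = (OG−FG)/(OG−1)·100;  RA = AA·0.8192
AA = (1.075 − 1.049)/(1.075 − 1)·100 = 34.6667
RA = 34.6667·0.8192

28.3989 %


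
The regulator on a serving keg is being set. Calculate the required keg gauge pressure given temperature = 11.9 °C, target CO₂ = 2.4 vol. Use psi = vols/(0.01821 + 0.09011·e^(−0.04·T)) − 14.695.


psi = 2.4/(0.01821 + 0.09011·e^(−0.04·11.9)) − 14.695

17.6535 psi


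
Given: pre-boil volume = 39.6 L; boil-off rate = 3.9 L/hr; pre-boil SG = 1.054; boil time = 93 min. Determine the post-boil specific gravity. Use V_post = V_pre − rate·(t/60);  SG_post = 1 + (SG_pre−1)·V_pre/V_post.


V_post = 39.6 − 3.9·(93/60) = 33.5550
SG_post = 1 + (1.054 − 1)·39.6/33.5550

1.0637


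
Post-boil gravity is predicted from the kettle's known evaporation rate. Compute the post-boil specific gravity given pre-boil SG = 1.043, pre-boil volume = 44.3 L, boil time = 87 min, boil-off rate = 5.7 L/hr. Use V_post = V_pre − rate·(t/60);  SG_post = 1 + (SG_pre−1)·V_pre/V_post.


V_post = 44.3 − 5.7·(87/60) = 36.0350
SG_post = 1 + (1.043 − 1)·44.3/36.0350

1.0529


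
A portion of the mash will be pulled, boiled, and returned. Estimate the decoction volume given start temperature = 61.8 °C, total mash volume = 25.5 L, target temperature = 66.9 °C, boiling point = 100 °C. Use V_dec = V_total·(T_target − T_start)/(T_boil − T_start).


V_dec = 25.5·(66.9 − 61.8)/(100 − 61.8)

3.4045 L


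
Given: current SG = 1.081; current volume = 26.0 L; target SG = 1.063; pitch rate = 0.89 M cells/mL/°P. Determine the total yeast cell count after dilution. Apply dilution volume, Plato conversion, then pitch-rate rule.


V_w = V·((SG_c−1)/(SG_t−1)−1);  °P = 259 − 259/SG_t;  cells = rate·(V+V_w)·°P
V_w = 26.0·((1.081−1)/(1.063−1)−1) = 7.4286
V_final = 26.0 + 7.4286 = 33.4286
°P = 259 − 259/1.063 = 15.3500
cells = 0.89·33.4286·15.3500

456.6830 billion cells


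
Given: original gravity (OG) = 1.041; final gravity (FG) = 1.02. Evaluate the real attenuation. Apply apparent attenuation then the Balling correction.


AA = (OG−FG)/(OG−1)·100;  RA = AA·0.8192
AA = (1.041 − 1.02)/(1.041 − 1)·100 = 51.2195
RA = 51.2195·0.8192

41.9590 %


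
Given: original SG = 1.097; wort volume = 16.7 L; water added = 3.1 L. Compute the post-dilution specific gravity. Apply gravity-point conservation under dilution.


SG_new = 1 + (SG_old − 1)·V_old/(V_old + V_water)
pts = (1.097 − 1)·1000·16.7/(16.7 + 3.1) = 81.8131
SG_new = 1 + 81.8131/1000

1.0818


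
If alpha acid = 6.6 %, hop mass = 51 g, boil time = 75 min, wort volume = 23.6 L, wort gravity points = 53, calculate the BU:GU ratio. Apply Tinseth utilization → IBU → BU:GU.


U = 1.65·0.000125^(GP/1000)·(1−e^(−0.04t))/4.15;  IBU = (α/100)·m·U·1000/V;  BU:GU = IBU/GP
U = 1.65·0.000125^(53/1000)·(1−e^(−0.04·75))/4.15 = 0.2346
IBU = (6.6/100)·51·0.2346·1000/23.6 = 33.4653
BU:GU = 33.4653/53

0.6314


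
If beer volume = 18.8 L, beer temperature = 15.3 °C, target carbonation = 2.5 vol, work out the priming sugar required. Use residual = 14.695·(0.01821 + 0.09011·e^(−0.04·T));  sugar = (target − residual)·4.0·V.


residual = 14.695·(0.01821 + 0.09011·e^(−0.04·15.3)) = 0.9856
sugar = (2.5 − 0.9856)·4.0·18.8

113.8795 g


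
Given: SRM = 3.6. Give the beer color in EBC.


EBC = SRM · 1.97
EBC = 3.6 · 1.97

7.0920 EBC


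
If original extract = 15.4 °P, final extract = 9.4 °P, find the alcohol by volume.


SG = 259/(259 − P);  ABV = (OG − FG)·131.25
OG = 259/(259 − 15.4) = 1.0632
FG = 259/(259 − 9.4) = 1.0377
ABV = (1.0632 − 1.0377)·131.25

3.3545 % ABV
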